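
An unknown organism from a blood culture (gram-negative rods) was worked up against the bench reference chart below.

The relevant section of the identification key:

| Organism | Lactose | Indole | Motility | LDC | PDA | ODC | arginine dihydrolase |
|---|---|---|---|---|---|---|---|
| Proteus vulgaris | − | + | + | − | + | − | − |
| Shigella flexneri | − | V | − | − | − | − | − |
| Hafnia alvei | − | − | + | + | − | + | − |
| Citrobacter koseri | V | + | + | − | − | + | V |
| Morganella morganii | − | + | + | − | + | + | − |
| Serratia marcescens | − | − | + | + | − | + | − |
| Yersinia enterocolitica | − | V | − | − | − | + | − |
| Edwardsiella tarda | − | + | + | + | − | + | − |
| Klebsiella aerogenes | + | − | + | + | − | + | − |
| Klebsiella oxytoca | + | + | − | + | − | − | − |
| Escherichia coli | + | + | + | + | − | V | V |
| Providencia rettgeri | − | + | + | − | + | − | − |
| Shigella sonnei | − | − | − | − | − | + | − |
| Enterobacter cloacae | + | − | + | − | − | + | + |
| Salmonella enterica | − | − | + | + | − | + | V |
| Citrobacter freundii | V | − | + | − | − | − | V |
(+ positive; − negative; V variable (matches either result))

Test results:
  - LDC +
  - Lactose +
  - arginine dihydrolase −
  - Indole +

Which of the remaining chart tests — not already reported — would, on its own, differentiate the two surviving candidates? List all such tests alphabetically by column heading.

Motility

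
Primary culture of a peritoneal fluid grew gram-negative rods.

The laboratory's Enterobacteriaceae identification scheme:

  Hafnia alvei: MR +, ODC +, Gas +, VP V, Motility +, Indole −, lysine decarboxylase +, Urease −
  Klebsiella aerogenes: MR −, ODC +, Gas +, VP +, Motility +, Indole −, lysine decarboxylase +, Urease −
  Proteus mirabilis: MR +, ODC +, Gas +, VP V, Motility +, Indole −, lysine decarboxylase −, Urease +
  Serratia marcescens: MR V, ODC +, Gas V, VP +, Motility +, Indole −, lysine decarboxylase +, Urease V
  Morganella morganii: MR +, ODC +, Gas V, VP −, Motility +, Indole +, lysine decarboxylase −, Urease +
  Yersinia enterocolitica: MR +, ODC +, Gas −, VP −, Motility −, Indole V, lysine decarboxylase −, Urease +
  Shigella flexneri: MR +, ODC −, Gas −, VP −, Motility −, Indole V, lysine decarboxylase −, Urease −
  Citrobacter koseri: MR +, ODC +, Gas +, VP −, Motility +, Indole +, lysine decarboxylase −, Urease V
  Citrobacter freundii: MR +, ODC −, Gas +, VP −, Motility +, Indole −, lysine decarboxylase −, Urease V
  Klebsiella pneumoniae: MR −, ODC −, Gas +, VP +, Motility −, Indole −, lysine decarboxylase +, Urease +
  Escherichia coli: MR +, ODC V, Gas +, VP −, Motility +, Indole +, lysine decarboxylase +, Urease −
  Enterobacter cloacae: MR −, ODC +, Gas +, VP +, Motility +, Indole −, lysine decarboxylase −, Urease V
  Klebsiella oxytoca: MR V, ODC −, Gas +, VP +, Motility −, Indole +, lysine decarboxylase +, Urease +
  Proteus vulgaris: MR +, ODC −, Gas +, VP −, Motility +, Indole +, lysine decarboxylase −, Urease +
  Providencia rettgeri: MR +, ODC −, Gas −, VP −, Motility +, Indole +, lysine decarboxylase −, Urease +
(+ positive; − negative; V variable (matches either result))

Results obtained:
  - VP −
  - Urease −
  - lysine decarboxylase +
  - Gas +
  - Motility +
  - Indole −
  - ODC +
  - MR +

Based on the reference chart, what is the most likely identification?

Gas +: excludes Yersinia enterocolitica, Shigella flexneri, Providencia rettgeri — 12 left.
lysine decarboxylase +: excludes 6 organisms — 6 left.
Motility +: excludes Klebsiella pneumoniae, Klebsiella oxytoca — 4 left.
ODC +: all 4 remaining candidates are consistent.
MR +: excludes Klebsiella aerogenes — 3 left.
VP −: excludes Serratia marcescens — 2 left.
Urease −: all 2 remaining candidates are consistent.
Indole −: excludes Escherichia coli — 1 left.

Hafnia alvei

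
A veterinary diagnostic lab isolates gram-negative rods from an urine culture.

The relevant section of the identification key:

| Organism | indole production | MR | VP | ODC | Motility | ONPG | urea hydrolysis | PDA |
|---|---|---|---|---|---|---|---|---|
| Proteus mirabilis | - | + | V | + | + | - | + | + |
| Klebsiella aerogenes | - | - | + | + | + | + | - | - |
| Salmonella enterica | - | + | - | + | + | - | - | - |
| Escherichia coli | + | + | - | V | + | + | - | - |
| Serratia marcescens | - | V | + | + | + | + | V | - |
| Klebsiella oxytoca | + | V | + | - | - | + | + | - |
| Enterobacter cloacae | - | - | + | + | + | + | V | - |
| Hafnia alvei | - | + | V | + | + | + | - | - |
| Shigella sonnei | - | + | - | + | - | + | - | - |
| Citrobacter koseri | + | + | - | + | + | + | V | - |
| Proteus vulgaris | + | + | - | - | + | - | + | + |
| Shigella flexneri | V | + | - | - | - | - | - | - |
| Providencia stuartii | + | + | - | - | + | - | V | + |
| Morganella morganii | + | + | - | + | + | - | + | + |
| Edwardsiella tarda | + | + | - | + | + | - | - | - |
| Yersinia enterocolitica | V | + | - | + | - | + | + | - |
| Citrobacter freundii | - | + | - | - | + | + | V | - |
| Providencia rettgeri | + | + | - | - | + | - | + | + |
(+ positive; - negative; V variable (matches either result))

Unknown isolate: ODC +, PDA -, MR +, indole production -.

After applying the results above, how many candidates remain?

PDA -: excludes 5 organisms — 13 left.
ODC +: excludes Klebsiella oxytoca, Shigella flexneri, Citrobacter freundii — 10 left.
indole production -: excludes Escherichia coli, Citrobacter koseri, Edwardsiella tarda — 7 left.
MR +: excludes Klebsiella aerogenes, Enterobacter cloacae — 5 left.
Still consistent: Hafnia alvei, Salmonella enterica, Serratia marcescens, Shigella sonnei, Yersinia enterocolitica.

5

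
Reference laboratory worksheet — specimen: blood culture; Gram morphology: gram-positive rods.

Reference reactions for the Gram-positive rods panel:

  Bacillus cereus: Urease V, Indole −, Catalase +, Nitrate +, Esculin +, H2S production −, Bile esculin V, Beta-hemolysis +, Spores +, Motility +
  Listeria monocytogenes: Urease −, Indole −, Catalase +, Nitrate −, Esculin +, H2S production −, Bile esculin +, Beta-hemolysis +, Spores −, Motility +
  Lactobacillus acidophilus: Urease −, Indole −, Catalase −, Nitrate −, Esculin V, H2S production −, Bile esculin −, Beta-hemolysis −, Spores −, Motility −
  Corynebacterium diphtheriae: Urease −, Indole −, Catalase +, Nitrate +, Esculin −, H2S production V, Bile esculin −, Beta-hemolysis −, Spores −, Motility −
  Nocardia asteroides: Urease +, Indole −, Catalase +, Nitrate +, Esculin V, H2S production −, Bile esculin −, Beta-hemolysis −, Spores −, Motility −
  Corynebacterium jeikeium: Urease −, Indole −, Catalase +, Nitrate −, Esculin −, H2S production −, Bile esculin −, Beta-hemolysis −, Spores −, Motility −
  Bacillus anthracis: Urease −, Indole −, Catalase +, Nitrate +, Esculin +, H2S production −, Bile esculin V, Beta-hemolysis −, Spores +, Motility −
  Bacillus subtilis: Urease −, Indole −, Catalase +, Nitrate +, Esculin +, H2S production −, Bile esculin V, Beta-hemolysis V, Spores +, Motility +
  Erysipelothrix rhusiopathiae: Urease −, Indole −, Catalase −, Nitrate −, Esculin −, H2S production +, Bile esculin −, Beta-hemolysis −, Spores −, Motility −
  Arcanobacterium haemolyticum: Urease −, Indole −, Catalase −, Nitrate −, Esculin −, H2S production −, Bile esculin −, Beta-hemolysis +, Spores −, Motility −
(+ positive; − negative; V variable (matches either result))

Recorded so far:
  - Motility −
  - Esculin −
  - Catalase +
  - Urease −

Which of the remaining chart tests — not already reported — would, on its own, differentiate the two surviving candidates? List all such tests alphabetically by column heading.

Nitrate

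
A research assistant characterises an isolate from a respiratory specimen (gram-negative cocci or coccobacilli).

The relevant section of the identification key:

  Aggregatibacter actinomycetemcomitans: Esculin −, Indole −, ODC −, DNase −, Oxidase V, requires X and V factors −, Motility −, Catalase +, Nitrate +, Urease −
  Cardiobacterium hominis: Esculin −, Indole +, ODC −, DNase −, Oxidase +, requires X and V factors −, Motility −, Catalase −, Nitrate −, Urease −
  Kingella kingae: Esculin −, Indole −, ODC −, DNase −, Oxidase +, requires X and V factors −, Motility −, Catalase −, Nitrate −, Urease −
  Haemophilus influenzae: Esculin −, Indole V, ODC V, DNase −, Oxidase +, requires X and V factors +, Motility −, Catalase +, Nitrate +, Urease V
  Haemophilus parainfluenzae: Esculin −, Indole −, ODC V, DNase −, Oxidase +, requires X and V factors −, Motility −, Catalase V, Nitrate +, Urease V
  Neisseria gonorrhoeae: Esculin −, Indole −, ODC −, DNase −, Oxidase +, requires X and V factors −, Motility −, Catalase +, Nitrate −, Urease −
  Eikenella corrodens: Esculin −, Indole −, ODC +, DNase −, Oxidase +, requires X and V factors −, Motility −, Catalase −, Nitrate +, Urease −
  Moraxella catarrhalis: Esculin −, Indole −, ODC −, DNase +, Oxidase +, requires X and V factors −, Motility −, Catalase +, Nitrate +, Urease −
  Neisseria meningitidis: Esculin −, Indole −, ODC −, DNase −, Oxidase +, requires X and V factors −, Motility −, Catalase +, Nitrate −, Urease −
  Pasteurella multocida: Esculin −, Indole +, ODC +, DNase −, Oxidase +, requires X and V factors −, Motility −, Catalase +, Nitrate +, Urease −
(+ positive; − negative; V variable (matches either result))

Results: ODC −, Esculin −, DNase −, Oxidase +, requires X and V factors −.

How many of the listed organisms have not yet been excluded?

Oxidase +: all 10 remaining candidates are consistent.
Esculin −: all 10 remaining candidates are consistent.
requires X and V factors −: excludes Haemophilus influenzae — 9 left.
DNase −: excludes Moraxella catarrhalis — 8 left.
ODC −: excludes Eikenella corrodens, Pasteurella multocida — 6 left.
Still consistent: Aggregatibacter actinomycetemcomitans, Cardiobacterium hominis, Haemophilus parainfluenzae, Kingella kingae, Neisseria gonorrhoeae, Neisseria meningitidis.

6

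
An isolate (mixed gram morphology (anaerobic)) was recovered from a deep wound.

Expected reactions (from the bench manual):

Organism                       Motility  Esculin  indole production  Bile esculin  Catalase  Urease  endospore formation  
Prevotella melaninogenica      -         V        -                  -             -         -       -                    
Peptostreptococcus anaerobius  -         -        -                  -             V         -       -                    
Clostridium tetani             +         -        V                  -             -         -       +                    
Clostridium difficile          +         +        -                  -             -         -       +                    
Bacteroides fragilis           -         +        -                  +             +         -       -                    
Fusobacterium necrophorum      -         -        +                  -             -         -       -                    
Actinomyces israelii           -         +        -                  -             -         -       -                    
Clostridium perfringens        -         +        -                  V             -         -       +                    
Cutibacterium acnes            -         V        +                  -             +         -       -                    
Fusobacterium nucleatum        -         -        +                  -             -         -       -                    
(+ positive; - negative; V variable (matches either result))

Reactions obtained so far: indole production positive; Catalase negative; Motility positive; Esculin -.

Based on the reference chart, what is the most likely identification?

indole production +: excludes 6 organisms — 4 left.
Esculin -: all 4 remaining candidates are consistent.
Catalase -: excludes Cutibacterium acnes — 3 left.
Motility +: excludes Fusobacterium necrophorum, Fusobacterium nucleatum — 1 left.

Clostridium tetani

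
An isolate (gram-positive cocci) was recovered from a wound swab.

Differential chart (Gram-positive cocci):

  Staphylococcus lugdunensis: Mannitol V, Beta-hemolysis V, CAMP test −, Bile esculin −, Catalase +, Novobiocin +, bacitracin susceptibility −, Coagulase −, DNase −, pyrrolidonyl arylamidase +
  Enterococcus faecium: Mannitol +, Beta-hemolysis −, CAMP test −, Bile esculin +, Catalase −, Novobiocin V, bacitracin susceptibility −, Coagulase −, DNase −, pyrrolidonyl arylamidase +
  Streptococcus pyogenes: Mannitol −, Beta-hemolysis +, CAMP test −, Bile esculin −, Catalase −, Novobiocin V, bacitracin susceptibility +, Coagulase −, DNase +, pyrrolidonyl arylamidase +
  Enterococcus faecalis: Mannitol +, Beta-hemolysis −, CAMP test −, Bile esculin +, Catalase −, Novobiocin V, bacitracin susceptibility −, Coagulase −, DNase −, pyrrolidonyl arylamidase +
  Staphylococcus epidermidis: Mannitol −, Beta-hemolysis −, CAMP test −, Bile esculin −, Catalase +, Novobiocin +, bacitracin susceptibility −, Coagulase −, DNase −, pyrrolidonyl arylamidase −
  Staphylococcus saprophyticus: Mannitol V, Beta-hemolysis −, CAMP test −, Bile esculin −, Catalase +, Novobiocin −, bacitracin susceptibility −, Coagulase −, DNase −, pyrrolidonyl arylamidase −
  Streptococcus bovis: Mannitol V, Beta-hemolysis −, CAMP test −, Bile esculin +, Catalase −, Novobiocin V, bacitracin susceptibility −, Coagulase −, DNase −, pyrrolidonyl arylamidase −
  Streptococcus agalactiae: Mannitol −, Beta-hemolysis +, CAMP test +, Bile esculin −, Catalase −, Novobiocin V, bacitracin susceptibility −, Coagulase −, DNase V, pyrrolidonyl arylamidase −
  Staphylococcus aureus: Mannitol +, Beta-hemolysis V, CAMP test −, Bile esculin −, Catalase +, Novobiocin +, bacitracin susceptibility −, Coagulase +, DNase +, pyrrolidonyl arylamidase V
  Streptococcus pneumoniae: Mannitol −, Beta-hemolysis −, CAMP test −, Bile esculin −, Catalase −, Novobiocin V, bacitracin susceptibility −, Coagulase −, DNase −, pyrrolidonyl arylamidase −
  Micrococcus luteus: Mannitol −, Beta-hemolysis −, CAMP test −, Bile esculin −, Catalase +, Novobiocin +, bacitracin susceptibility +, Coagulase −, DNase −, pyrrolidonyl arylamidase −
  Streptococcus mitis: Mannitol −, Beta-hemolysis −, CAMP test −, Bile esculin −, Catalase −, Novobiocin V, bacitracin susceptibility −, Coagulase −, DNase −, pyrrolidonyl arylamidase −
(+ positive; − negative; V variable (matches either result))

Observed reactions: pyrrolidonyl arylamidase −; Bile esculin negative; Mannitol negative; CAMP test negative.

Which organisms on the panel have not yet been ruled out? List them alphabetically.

Micrococcus luteus, Staphylococcus epidermidis, Staphylococcus saprophyticus, Streptococcus mitis, Streptococcus pneumoniae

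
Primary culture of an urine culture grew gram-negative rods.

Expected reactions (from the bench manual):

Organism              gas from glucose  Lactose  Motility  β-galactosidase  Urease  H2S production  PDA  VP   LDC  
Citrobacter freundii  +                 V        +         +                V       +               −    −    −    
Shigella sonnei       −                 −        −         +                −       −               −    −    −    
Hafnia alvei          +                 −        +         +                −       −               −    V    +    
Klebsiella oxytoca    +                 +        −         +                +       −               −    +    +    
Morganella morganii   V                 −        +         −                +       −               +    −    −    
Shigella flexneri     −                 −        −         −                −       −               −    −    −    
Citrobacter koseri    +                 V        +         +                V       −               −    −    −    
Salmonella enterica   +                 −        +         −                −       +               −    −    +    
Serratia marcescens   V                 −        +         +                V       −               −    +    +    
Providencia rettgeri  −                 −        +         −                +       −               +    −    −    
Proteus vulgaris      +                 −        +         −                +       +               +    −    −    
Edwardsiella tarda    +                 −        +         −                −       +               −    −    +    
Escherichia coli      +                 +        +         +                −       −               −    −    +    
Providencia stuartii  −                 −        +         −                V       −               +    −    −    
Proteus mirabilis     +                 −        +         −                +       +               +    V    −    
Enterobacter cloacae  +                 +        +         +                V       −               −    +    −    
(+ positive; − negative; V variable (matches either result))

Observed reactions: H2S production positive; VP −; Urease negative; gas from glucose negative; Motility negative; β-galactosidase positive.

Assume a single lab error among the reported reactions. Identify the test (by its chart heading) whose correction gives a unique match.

H2S production

As reported, no row in the chart matches all 6 reactions.
Reversing H2S production (to −) → unique match: Shigella sonnei.
Reversing β-galactosidase → still no organism matches.
Reversing Motility → still no organism matches.
Reversing gas from glucose → still no organism matches.
Reversing Urease → still no organism matches.
Reversing VP → still no organism matches.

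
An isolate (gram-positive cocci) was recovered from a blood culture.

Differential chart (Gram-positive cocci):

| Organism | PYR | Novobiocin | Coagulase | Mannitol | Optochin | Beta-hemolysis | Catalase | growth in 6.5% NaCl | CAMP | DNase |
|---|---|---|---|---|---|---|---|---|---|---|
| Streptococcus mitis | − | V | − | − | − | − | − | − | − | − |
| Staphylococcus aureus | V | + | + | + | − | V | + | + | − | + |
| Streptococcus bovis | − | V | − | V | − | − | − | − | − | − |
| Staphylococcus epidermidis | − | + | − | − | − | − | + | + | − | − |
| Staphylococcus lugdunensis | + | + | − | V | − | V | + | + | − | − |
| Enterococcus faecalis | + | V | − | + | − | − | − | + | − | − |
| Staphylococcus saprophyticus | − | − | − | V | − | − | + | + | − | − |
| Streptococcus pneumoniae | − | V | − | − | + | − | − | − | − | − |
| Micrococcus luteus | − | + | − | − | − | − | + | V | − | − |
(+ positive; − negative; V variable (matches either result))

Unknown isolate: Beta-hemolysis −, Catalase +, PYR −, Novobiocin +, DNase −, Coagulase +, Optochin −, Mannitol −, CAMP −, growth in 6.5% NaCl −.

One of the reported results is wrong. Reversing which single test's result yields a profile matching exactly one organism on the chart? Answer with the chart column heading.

Coagulase

As reported, no row in the chart matches all 10 reactions.
Reversing Optochin → still no organism matches.
Reversing Coagulase (to −) → unique match: Micrococcus luteus.
Reversing CAMP → still no organism matches.
Reversing Beta-hemolysis → still no organism matches.
Reversing Catalase → still no organism matches.
Reversing Mannitol → still no organism matches.
Reversing DNase → still no organism matches.
Reversing growth in 6.5% NaCl → still no organism matches.
Reversing PYR → still no organism matches.
Reversing Novobiocin → still no organism matches.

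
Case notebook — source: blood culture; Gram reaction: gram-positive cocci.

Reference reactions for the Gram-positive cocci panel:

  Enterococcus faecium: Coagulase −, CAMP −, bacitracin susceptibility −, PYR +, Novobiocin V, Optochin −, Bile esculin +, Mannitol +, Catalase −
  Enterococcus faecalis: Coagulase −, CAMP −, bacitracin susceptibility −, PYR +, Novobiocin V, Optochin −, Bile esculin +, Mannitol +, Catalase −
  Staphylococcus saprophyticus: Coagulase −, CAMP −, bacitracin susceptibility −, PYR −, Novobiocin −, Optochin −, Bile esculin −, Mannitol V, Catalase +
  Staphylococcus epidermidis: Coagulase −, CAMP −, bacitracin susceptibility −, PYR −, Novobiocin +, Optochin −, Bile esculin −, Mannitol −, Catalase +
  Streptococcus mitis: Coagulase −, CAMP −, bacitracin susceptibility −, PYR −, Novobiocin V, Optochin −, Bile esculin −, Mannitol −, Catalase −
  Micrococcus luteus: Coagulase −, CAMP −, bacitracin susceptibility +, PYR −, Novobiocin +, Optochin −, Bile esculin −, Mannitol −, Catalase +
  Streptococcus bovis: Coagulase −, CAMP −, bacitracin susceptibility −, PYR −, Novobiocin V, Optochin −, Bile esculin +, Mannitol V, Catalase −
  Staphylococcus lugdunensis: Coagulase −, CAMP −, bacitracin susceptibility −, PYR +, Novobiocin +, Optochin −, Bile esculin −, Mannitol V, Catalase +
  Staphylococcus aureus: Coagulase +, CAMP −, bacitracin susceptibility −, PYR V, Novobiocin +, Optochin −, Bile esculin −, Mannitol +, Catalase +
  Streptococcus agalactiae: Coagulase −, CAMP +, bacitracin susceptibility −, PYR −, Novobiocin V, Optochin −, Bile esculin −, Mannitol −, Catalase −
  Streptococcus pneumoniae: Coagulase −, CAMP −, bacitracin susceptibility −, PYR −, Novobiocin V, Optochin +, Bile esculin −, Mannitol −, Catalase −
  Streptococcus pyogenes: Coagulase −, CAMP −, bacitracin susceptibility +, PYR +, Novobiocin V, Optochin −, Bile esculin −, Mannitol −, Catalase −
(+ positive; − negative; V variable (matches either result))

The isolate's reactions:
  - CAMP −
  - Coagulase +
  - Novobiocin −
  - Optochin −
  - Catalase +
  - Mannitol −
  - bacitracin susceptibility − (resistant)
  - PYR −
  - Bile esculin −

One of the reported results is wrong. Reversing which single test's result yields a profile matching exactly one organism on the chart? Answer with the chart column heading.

Coagulase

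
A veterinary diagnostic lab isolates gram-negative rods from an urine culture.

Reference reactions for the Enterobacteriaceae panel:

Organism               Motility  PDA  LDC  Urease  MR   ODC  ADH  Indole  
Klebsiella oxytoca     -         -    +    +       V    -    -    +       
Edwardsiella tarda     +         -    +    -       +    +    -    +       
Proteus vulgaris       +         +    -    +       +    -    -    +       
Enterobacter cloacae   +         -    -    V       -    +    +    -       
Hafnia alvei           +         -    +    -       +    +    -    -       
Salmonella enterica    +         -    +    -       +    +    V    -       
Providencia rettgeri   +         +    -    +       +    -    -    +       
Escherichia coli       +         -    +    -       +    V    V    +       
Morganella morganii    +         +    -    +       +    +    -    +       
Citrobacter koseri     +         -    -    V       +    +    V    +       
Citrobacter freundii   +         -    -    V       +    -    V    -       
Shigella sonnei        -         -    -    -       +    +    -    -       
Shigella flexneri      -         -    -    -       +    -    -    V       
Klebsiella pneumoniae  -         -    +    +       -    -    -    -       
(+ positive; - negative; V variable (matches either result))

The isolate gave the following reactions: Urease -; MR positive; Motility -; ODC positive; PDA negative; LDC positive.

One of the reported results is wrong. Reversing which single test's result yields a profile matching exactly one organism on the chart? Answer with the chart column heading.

As reported, no row in the chart matches all 6 reactions.
Reversing Motility → 4 organisms match (not unique).
Reversing ODC → still no organism matches.
Reversing MR → still no organism matches.
Reversing PDA → still no organism matches.
Reversing LDC (to -) → unique match: Shigella sonnei.
Reversing Urease → still no organism matches.

LDC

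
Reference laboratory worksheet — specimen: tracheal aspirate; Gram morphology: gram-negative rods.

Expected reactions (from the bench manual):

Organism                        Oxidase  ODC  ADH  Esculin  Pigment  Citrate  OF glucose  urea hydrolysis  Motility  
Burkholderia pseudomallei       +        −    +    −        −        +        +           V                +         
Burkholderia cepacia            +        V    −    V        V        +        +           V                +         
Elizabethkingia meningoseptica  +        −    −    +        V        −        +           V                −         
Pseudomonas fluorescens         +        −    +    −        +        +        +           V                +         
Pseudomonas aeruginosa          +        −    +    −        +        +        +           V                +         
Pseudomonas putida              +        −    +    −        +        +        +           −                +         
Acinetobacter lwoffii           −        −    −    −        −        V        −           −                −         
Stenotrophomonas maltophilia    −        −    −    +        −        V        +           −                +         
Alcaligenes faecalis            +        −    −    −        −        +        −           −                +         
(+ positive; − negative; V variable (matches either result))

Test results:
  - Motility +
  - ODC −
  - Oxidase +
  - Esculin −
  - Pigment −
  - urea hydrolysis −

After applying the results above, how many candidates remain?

3

Esculin −: excludes Elizabethkingia meningoseptica, Stenotrophomonas maltophilia — 7 left.
Motility +: excludes Acinetobacter lwoffii — 6 left.
ODC −: all 6 remaining candidates are consistent.
urea hydrolysis −: all 6 remaining candidates are consistent.
Oxidase +: all 6 remaining candidates are consistent.
Pigment −: excludes Pseudomonas fluorescens, Pseudomonas aeruginosa, Pseudomonas putida — 3 left.
Still consistent: Alcaligenes faecalis, Burkholderia cepacia, Burkholderia pseudomallei.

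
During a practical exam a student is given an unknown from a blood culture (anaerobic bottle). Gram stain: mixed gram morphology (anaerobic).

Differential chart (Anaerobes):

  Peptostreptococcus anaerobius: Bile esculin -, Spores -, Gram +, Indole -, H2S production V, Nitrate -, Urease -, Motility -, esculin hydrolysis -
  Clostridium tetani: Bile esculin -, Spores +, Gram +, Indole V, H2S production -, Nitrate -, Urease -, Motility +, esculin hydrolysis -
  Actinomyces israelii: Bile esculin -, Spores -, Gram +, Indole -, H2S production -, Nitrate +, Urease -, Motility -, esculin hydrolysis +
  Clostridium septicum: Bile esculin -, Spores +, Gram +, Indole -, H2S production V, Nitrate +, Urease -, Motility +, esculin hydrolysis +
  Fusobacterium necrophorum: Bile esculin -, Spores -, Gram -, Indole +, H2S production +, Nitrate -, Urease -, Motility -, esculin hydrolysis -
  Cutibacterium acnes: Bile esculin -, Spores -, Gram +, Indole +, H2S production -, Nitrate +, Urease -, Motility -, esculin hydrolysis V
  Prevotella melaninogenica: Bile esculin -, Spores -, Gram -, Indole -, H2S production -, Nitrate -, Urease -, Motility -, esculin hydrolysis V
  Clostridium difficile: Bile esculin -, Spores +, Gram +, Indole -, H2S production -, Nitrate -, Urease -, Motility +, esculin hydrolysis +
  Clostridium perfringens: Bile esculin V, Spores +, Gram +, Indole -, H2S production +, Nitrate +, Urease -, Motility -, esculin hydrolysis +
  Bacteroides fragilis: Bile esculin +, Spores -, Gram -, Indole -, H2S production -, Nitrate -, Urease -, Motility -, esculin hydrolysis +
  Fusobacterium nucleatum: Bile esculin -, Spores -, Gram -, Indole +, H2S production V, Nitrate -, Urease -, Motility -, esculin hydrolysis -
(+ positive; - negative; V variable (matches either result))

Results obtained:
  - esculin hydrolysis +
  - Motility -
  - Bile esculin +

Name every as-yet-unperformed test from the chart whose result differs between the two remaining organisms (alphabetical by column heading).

Gram, H2S production, Nitrate, Spores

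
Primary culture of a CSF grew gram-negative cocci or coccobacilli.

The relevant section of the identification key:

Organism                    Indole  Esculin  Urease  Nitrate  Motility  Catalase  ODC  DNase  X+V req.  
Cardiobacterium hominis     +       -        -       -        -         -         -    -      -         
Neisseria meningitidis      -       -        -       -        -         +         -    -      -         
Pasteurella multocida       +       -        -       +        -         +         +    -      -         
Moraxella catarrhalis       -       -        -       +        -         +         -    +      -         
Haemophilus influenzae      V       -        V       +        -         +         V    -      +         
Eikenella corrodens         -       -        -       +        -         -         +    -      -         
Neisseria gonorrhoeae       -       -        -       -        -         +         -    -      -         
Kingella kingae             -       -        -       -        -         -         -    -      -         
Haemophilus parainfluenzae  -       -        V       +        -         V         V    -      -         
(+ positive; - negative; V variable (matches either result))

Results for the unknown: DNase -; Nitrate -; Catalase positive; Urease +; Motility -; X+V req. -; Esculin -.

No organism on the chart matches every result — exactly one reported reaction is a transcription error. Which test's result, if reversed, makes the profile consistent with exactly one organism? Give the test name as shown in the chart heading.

As reported, no row in the chart matches all 7 reactions.
Reversing DNase → still no organism matches.
Reversing Catalase → still no organism matches.
Reversing Nitrate (to +) → unique match: Haemophilus parainfluenzae.
Reversing X+V req. → still no organism matches.
Reversing Esculin → still no organism matches.
Reversing Motility → still no organism matches.
Reversing Urease → 2 organisms match (not unique).

Nitrate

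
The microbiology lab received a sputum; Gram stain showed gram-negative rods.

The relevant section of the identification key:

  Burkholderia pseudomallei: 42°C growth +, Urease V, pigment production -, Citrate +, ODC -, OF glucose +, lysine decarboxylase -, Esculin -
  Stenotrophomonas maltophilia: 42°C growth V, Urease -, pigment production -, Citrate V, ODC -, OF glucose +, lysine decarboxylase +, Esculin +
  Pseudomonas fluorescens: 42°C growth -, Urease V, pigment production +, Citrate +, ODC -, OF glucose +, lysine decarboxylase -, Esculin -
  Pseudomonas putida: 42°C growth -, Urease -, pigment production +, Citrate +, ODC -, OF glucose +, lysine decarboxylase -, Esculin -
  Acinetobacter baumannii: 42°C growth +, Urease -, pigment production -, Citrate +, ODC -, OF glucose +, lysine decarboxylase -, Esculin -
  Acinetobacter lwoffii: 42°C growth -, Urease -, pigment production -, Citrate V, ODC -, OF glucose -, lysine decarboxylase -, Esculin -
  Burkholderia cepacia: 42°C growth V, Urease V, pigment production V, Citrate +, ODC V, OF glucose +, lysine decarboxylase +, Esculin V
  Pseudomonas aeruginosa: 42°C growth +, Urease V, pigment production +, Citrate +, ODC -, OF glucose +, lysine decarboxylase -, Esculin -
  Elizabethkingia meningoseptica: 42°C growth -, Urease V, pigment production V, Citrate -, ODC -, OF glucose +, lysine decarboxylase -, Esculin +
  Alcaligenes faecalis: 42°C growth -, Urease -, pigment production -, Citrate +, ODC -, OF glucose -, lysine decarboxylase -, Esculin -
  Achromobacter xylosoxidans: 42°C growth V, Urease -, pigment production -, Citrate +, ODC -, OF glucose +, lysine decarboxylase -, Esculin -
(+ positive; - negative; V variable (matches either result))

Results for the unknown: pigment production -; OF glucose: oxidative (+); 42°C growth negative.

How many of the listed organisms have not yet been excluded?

4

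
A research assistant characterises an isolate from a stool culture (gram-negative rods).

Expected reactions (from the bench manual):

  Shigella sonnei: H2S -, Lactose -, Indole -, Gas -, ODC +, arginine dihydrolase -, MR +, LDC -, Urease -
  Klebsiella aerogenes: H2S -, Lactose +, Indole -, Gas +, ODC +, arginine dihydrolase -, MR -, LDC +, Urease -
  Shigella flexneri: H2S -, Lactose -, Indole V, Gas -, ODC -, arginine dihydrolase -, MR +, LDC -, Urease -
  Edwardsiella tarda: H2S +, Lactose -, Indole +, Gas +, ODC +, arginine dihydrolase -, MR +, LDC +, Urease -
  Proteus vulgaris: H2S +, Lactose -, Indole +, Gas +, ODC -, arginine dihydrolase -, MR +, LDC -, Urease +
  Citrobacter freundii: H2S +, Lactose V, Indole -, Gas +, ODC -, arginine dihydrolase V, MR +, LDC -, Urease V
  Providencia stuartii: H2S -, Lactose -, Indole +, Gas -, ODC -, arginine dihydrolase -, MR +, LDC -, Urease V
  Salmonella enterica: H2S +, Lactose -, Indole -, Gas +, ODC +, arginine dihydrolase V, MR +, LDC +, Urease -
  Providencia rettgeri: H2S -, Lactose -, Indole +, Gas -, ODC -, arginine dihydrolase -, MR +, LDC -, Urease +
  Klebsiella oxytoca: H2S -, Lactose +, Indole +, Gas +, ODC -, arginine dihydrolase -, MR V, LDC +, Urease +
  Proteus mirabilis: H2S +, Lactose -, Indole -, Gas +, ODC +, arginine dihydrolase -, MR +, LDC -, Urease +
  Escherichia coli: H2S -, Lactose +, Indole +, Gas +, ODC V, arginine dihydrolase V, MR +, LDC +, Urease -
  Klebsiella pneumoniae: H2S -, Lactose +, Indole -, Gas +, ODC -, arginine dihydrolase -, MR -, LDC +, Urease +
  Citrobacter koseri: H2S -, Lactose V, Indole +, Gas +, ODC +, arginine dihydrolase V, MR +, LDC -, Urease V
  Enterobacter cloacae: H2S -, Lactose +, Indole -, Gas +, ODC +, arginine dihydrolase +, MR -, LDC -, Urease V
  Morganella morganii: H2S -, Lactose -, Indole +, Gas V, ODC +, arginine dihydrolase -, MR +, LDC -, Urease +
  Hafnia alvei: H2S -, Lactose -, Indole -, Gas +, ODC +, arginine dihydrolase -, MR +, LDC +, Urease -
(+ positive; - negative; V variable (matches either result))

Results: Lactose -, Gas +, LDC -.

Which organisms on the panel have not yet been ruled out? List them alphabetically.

LDC -: excludes 7 organisms — 10 left.
Lactose -: excludes Enterobacter cloacae — 9 left.
Gas +: excludes Shigella sonnei, Shigella flexneri, Providencia stuartii, Providencia rettgeri — 5 left.

Citrobacter freundii, Citrobacter koseri, Morganella morganii, Proteus mirabilis, Proteus vulgaris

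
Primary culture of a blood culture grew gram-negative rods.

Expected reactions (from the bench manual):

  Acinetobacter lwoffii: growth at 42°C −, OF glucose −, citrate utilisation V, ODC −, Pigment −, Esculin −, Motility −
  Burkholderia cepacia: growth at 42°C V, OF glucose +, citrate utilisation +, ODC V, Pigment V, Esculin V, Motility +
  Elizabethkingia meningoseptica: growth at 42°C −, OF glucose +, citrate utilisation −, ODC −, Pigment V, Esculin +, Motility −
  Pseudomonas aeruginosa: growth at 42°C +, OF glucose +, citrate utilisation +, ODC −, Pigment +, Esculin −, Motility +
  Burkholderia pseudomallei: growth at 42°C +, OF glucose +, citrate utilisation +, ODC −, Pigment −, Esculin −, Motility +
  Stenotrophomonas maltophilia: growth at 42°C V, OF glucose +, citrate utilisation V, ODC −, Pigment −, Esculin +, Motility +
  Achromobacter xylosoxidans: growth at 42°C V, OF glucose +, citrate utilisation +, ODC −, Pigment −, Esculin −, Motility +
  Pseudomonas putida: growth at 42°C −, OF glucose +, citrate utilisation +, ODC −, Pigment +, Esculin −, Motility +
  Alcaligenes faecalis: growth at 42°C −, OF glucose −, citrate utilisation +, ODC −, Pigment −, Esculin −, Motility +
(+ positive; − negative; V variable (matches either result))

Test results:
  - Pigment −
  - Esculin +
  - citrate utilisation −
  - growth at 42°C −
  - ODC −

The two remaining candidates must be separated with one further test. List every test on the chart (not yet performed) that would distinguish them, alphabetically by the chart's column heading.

Motility

Pigment −: excludes Pseudomonas aeruginosa, Pseudomonas putida — 7 left.
citrate utilisation −: excludes Burkholderia cepacia, Burkholderia pseudomallei, Achromobacter xylosoxidans, Alcaligenes faecalis — 3 left.
ODC −: all 3 remaining candidates are consistent.
growth at 42°C −: all 3 remaining candidates are consistent.
Esculin +: excludes Acinetobacter lwoffii — 2 left.
Two candidates remain: Elizabethkingia meningoseptica and Stenotrophomonas maltophilia.
  OF glucose: + vs + — same for both, does not separate.
  Motility: Elizabethkingia meningoseptica −, Stenotrophomonas maltophilia + — discriminates.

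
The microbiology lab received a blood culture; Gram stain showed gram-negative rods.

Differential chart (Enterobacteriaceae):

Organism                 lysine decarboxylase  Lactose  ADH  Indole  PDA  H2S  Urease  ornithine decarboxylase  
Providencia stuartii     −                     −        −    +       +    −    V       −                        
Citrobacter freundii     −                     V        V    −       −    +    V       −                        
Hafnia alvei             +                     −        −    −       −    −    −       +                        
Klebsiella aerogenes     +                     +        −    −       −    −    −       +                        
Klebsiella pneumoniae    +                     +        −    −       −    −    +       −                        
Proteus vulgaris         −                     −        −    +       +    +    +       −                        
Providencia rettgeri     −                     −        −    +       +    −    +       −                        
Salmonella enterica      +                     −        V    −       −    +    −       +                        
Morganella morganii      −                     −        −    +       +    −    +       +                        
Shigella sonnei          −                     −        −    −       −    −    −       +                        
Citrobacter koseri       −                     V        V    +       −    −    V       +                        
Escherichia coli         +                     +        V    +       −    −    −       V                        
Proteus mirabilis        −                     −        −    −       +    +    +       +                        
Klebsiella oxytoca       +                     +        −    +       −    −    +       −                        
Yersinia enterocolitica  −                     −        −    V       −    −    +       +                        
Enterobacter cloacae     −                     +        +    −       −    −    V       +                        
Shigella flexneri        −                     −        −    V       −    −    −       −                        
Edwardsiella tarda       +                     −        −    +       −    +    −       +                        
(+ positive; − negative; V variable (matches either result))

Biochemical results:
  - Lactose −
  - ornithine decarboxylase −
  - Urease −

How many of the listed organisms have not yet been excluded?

3

Lactose −: excludes 5 organisms — 13 left.
Urease −: excludes 5 organisms — 8 left.
ornithine decarboxylase −: excludes 5 organisms — 3 left.
Still consistent: Citrobacter freundii, Providencia stuartii, Shigella flexneri.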